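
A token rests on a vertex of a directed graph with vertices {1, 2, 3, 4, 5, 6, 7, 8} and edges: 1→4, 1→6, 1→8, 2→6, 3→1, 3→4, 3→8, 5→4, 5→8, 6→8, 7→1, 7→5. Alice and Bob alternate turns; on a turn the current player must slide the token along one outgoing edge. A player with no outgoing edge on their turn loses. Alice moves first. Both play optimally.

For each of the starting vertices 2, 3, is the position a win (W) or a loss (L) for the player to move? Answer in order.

Work bottom-up. With no move the player to move loses. Otherwise the position is W if at least one move leads to an L position for the opponent, and L if every move leads to a W.
Every edge goes from a vertex to one that appears earlier in the order 8, 4, 6, 5, 2, 1, 7, 3, so processing vertices in that order labels each vertex after all of its successors.
8: no outgoing edge → L
4: no outgoing edge → L
6: W (go to 8, an L position)
5: W (go to 4, an L position)
2: L (sole option 6(W) is W)
1: W (go to 4, an L position)
7: L (options 1(W), 5(W) are all W)
3: W (go to 4, an L position)

2: L, 3: W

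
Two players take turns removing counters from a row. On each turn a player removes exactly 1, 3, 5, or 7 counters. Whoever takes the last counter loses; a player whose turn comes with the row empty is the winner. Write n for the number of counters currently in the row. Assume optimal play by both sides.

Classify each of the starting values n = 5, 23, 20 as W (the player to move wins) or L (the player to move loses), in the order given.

Build the W/L table. Terminal = W. A non-terminal position is W if it has a move to some L; otherwise it is L.
n=0: no move; the opponent has just taken the last counter and therefore loses → W
n=1: the only move is to 0(W), a W ⇒ L
n=2: can move to 1, which is L ⇒ W
n=3: moves to 2(W), 0(W); every one is W ⇒ L
n=4: can move to 3, which is L ⇒ W
n=5: moves to 4(W), 2(W), 0(W); every one is W ⇒ L
n=6: can move to 5, which is L ⇒ W
n=7: moves to 6(W), 4(W), 2(W), 0(W); every one is W ⇒ L
n=8: can move to 7, which is L ⇒ W
n=9: moves to 8(W), 6(W), 4(W), 2(W); every one is W ⇒ L
n=10: can move to 9, which is L ⇒ W
n=11: moves to 10(W), 8(W), 6(W), 4(W); every one is W ⇒ L
n=12: can move to 11, which is L ⇒ W
n=13: moves to 12(W), 10(W), 8(W), 6(W); every one is W ⇒ L
n=14: can move to 13, which is L ⇒ W
n=15: moves to 14(W), 12(W), 10(W), 8(W); every one is W ⇒ L
n=16: can move to 15, which is L ⇒ W
n=17: moves to 16(W), 14(W), 12(W), 10(W); every one is W ⇒ L
n=18: can move to 17, which is L ⇒ W
n=19: moves to 18(W), 16(W), 14(W), 12(W); every one is W ⇒ L
n=20: can move to 19, which is L ⇒ W
n=21: moves to 20(W), 18(W), 16(W), 14(W); every one is W ⇒ L
n=22: can move to 21, which is L ⇒ W
n=23: moves to 22(W), 20(W), 18(W), 16(W); every one is W ⇒ L

5: L, 23: L, 20: W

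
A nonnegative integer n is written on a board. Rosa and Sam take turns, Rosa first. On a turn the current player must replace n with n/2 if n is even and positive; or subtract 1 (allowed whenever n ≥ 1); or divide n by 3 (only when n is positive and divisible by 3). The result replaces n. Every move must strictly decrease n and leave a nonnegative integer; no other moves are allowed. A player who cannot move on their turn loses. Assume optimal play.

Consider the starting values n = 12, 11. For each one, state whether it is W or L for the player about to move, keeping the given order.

Compute win/loss labels from the base case upward. A position with no move is L. Any other position is W if it can reach an L in one move, else L.
n=0: no move → L
n=1: can move to 0, which is L ⇒ W
n=2: the only move is to 1(W), a W ⇒ L
n=3: can move to 2, which is L ⇒ W
n=4: can move to 2, which is L ⇒ W
n=5: the only move is to 4(W), a W ⇒ L
n=6: can move to 2, which is L ⇒ W
n=7: the only move is to 6(W), a W ⇒ L
n=8: can move to 7, which is L ⇒ W
n=9: moves to 3(W), 8(W); every one is W ⇒ L
n=10: can move to 5, which is L ⇒ W
n=11: the only move is to 10(W), a W ⇒ L
n=12: can move to 11, which is L ⇒ W

12: W, 11: L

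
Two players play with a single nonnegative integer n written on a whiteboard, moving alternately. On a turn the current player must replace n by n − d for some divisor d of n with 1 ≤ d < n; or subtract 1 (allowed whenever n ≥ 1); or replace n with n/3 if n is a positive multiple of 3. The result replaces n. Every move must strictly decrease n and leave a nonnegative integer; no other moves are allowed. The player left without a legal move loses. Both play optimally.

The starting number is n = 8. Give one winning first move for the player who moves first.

Move to 7.

Build the W/L table. Terminal = L. A non-terminal position is W if it has a move to some L; otherwise it is L.
n=0: no move → L
n=1: can move to 0, which is L ⇒ W
n=2: the only move is to 1(W), a W ⇒ L
n=3: can move to 2, which is L ⇒ W
n=4: can move to 2, which is L ⇒ W
n=5: the only move is to 4(W), a W ⇒ L
n=6: can move to 2, which is L ⇒ W
n=7: the only move is to 6(W), a W ⇒ L
n=8: can move to 7, which is L ⇒ W
From 8, the L positions reachable in one move are: 7.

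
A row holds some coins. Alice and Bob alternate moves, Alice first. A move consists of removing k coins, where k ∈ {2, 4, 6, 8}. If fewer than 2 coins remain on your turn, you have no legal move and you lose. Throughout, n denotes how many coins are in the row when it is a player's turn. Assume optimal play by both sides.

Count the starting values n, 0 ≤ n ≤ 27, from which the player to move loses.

Build the W/L table. Terminal = L. A non-terminal position is W if it has a move to some L; otherwise it is L.
n=0: no move → L
n=1: no move → L
n=2: can move to 0, which is L ⇒ W
n=3: can move to 1, which is L ⇒ W
n=4: can move to 0, which is L ⇒ W
n=5: can move to 1, which is L ⇒ W
n=6: can move to 0, which is L ⇒ W
n=7: can move to 1, which is L ⇒ W
n=8: can move to 0, which is L ⇒ W
n=9: can move to 1, which is L ⇒ W
n=10: moves to 8(W), 6(W), 4(W), 2(W); every one is W ⇒ L
n=11: moves to 9(W), 7(W), 5(W), 3(W); every one is W ⇒ L
n=12: can move to 10, which is L ⇒ W
n=13: can move to 11, which is L ⇒ W
n=14: can move to 10, which is L ⇒ W
n=15: can move to 11, which is L ⇒ W
n=16: can move to 10, which is L ⇒ W
n=17: can move to 11, which is L ⇒ W
n=18: can move to 10, which is L ⇒ W
n=19: can move to 11, which is L ⇒ W
n=20: moves to 18(W), 16(W), 14(W), 12(W); every one is W ⇒ L
n=21: moves to 19(W), 17(W), 15(W), 13(W); every one is W ⇒ L
n=22: can move to 20, which is L ⇒ W
n=23: can move to 21, which is L ⇒ W
n=24: can move to 20, which is L ⇒ W
n=25: can move to 21, which is L ⇒ W
n=26: can move to 20, which is L ⇒ W
n=27: can move to 21, which is L ⇒ W
L entries with 0 ≤ n ≤ 27: n = 0, 1, 10, 11, 20, 21; that makes 6.

6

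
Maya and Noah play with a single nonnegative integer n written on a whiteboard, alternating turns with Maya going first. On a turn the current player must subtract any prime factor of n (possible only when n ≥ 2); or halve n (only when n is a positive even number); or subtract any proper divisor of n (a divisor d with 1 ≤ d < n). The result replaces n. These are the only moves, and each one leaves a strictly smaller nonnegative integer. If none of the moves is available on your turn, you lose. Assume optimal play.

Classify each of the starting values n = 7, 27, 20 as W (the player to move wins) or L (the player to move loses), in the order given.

7: W, 27: W, 20: L

Positions with no move are L. A position that does have a move is losing for the player to move precisely when every available move leads to a winning position for the opponent. Fill in the labels:
n=0: no move → L
n=1: no move → L
n=2: reaches L-position 0 → W
n=3: reaches L-position 0 → W
n=4: only reaches 2(W), 3(W), all W → L
n=5: reaches L-position 0 → W
n=6: reaches L-position 4 → W
n=7: reaches L-position 0 → W
n=8: reaches L-position 4 → W
n=9: only reaches 6(W), 8(W), all W → L
n=10: reaches L-position 9 → W
n=11: reaches L-position 0 → W
n=12: reaches L-position 9 → W
n=13: reaches L-position 0 → W
n=14: only reaches 7(W), 12(W), 13(W), all W → L
n=15: reaches L-position 14 → W
n=16: reaches L-position 14 → W
n=17: reaches L-position 0 → W
n=18: reaches L-position 9 → W
n=19: reaches L-position 0 → W
n=20: only reaches 10(W), 15(W), 16(W), 18(W), 19(W), all W → L
n=21: reaches L-position 14 → W
n=22: reaches L-position 20 → W
n=23: reaches L-position 0 → W
n=24: reaches L-position 20 → W
n=25: reaches L-position 20 → W
n=26: only reaches 13(W), 24(W), 25(W), all W → L
n=27: reaches L-position 26 → W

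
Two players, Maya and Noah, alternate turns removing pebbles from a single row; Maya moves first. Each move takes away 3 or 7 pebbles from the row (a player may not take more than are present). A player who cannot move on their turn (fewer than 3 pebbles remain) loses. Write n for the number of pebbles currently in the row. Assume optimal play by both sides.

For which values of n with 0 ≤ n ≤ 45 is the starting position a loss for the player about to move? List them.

Classify positions by backward induction: terminal positions (no move available) are L. From any other position, the mover wins iff some move reaches an L.
n=0: no move → L
n=1: no move → L
n=2: no move → L
n=3: reaches L-position 0 → W
n=4: reaches L-position 1 → W
n=5: reaches L-position 2 → W
n=6: only reaches 3(W), which is W → L
n=7: reaches L-position 0 → W
n=8: reaches L-position 1 → W
n=9: reaches L-position 6 → W
n=10: only reaches 7(W), 3(W), all W → L
n=11: only reaches 8(W), 4(W), all W → L
n=12: only reaches 9(W), 5(W), all W → L
n=13: reaches L-position 10 → W
n=14: reaches L-position 11 → W
n=15: reaches L-position 12 → W
n=16: only reaches 13(W), 9(W), all W → L
n=17: reaches L-position 10 → W
n=18: reaches L-position 11 → W
n=19: reaches L-position 16 → W
n=20: only reaches 17(W), 13(W), all W → L
n=21: only reaches 18(W), 14(W), all W → L
n=22: only reaches 19(W), 15(W), all W → L
n=23: reaches L-position 20 → W
n=24: reaches L-position 21 → W
n=25: reaches L-position 22 → W
n=26: only reaches 23(W), 19(W), all W → L
n=27: reaches L-position 20 → W
n=28: reaches L-position 21 → W
n=29: reaches L-position 26 → W
n=30: only reaches 27(W), 23(W), all W → L
n=31: only reaches 28(W), 24(W), all W → L
n=32: only reaches 29(W), 25(W), all W → L
n=33: reaches L-position 30 → W
n=34: reaches L-position 31 → W
n=35: reaches L-position 32 → W
n=36: only reaches 33(W), 29(W), all W → L
n=37: reaches L-position 30 → W
n=38: reaches L-position 31 → W
n=39: reaches L-position 36 → W
n=40: only reaches 37(W), 33(W), all W → L
n=41: only reaches 38(W), 34(W), all W → L
n=42: only reaches 39(W), 35(W), all W → L
n=43: reaches L-position 40 → W
n=44: reaches L-position 41 → W
n=45: reaches L-position 42 → W
Reading off the rows marked L gives the requested list; there are 19 such values of n.

0, 1, 2, 6, 10, 11, 12, 16, 20, 21, 22, 26, 30, 31, 32, 36, 40, 41, 42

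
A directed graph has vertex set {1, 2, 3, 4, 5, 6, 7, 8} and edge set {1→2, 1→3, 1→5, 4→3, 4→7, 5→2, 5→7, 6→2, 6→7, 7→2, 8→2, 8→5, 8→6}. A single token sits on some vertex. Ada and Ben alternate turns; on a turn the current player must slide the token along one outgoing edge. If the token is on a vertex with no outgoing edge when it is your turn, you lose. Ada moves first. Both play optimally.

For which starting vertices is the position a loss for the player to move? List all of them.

Compute win/loss labels from the base case upward. A position with no move is L. Any other position is W if it can reach an L in one move, else L.
Every edge goes from a vertex to one that appears earlier in the order 3, 2, 7, 6, 4, 5, 1, 8, so processing vertices in that order labels each vertex after all of its successors.
3: no outgoing edge → L
2: no outgoing edge → L
7: W (go to 2, an L position)
6: W (go to 2, an L position)
4: W (go to 3, an L position)
5: W (go to 2, an L position)
1: W (go to 2, an L position)
8: W (go to 2, an L position)
Reading off the rows marked L gives the requested list; there are 2 such vertices.

2, 3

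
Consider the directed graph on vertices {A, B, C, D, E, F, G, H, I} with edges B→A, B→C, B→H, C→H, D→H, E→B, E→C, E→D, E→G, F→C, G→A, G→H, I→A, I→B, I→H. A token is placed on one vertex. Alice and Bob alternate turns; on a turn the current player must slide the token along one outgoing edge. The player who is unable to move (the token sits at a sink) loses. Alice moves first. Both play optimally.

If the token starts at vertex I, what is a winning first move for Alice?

Compute win/loss labels from the base case upward. A position with no move is L. Any other position is W if it can reach an L in one move, else L.
Every edge goes from a vertex to one that appears earlier in the order H, A, C, B, G, D, F, I, E, so processing vertices in that order labels each vertex after all of its successors.
H: no outgoing edge → L
A: no outgoing edge → L
C: can move to H, which is L ⇒ W
B: can move to A, which is L ⇒ W
G: can move to A, which is L ⇒ W
D: can move to H, which is L ⇒ W
F: the only move is to C(W), a W ⇒ L
I: can move to A, which is L ⇒ W
E: moves to D(W), G(W), B(W), C(W); every one is W ⇒ L
From I, the L positions reachable in one move are: A, H. Any move reaching one of these is winning.

Move to A.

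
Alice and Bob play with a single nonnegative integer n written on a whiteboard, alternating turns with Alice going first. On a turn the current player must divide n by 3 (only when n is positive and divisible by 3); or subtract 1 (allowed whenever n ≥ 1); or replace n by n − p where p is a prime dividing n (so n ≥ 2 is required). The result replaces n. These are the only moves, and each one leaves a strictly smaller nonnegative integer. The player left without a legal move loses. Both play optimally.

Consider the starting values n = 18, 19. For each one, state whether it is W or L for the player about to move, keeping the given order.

Compute win/loss labels from the base case upward. A position with no move is L. Any other position is W if it can reach an L in one move, else L.
n=0: no move → L
n=1: reaches L-position 0 → W
n=2: reaches L-position 0 → W
n=3: reaches L-position 0 → W
n=4: only reaches 2(W), 3(W), all W → L
n=5: reaches L-position 0 → W
n=6: reaches L-position 4 → W
n=7: reaches L-position 0 → W
n=8: only reaches 6(W), 7(W), all W → L
n=9: reaches L-position 8 → W
n=10: reaches L-position 8 → W
n=11: reaches L-position 0 → W
n=12: reaches L-position 4 → W
n=13: reaches L-position 0 → W
n=14: only reaches 7(W), 12(W), 13(W), all W → L
n=15: reaches L-position 14 → W
n=16: reaches L-position 14 → W
n=17: reaches L-position 0 → W
n=18: only reaches 6(W), 15(W), 16(W), 17(W), all W → L
n=19: reaches L-position 0 → W

18: L, 19: W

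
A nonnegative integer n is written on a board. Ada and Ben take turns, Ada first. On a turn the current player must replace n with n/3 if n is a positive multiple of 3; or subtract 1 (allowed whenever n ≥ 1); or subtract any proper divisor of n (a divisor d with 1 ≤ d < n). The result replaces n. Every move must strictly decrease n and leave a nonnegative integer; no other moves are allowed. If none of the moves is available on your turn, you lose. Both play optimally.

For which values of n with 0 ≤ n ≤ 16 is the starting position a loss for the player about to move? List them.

0, 2, 5, 7, 9, 11, 13, 16

Work bottom-up. With no move the player to move loses. Otherwise the position is W if at least one move leads to an L position for the opponent, and L if every move leads to a W.
n=0: no move → L
n=1: reaches L-position 0 → W
n=2: only reaches 1(W), which is W → L
n=3: reaches L-position 2 → W
n=4: reaches L-position 2 → W
n=5: only reaches 4(W), which is W → L
n=6: reaches L-position 2 → W
n=7: only reaches 6(W), which is W → L
n=8: reaches L-position 7 → W
n=9: only reaches 3(W), 6(W), 8(W), all W → L
n=10: reaches L-position 5 → W
n=11: only reaches 10(W), which is W → L
n=12: reaches L-position 9 → W
n=13: only reaches 12(W), which is W → L
n=14: reaches L-position 7 → W
n=15: reaches L-position 5 → W
n=16: only reaches 8(W), 12(W), 14(W), 15(W), all W → L
Reading off the rows marked L gives the requested list; there are 8 such values of n.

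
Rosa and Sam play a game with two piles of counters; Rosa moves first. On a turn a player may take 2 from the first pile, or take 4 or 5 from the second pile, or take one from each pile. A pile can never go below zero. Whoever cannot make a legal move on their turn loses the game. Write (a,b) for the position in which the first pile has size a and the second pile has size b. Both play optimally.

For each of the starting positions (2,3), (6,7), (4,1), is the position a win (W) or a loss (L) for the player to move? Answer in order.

(2,3): W, (6,7): W, (4,1): L

Work bottom-up. With no move the player to move loses. Otherwise the position is W if at least one move leads to an L position for the opponent, and L if every move leads to a W.
No move ever increases a pile, so every position that can arise here has a ≤ 6 and b ≤ 7; it is enough to label the cells with 0 ≤ a ≤ 6 and 0 ≤ b ≤ 7.
Every move lowers a or b (never raises either), so fill the grid row by row in increasing a, and left to right within a row: each cell's successors are then already labelled.
      b=0  b=1  b=2  b=3  b=4  b=5  b=6  b=7
a=0:    L    L    L    L    W    W    W    W
a=1:    L    W    W    W    W    W    L    L
a=2:    W    W    W    W    L    L    L    W
a=3:    W    L    L    L    L    W    W    W
a=4:    L    L    W    W    W    W    W    L
a=5:    L    W    W    W    W    W    L    L
a=6:    W    W    L    L    L    L    W    W
Cells with no legal move (terminal, hence L): (0,0), (0,1), (0,2), (0,3), (1,0).
The remaining L cells, each justified by listing all of its moves:
(1,6): moves to (1,2)(W), (1,1)(W), (0,5)(W); every one is W ⇒ L
(1,7): moves to (1,3)(W), (1,2)(W), (0,6)(W); every one is W ⇒ L
(2,4): moves to (0,4)(W), (2,0)(W), (1,3)(W); every one is W ⇒ L
(2,5): moves to (0,5)(W), (2,1)(W), (2,0)(W), (1,4)(W); every one is W ⇒ L
(2,6): moves to (0,6)(W), (2,2)(W), (2,1)(W), (1,5)(W); every one is W ⇒ L
(3,1): moves to (1,1)(W), (2,0)(W); every one is W ⇒ L
(3,2): moves to (1,2)(W), (2,1)(W); every one is W ⇒ L
(3,3): moves to (1,3)(W), (2,2)(W); every one is W ⇒ L
(3,4): moves to (1,4)(W), (3,0)(W), (2,3)(W); every one is W ⇒ L
(4,0): the only move is to (2,0)(W), a W ⇒ L
(4,1): moves to (2,1)(W), (3,0)(W); every one is W ⇒ L
(4,7): moves to (2,7)(W), (4,3)(W), (4,2)(W), (3,6)(W); every one is W ⇒ L
(5,0): the only move is to (3,0)(W), a W ⇒ L
(5,6): moves to (3,6)(W), (5,2)(W), (5,1)(W), (4,5)(W); every one is W ⇒ L
(5,7): moves to (3,7)(W), (5,3)(W), (5,2)(W), (4,6)(W); every one is W ⇒ L
(6,2): moves to (4,2)(W), (5,1)(W); every one is W ⇒ L
(6,3): moves to (4,3)(W), (5,2)(W); every one is W ⇒ L
(6,4): moves to (4,4)(W), (6,0)(W), (5,3)(W); every one is W ⇒ L
(6,5): moves to (4,5)(W), (6,1)(W), (6,0)(W), (5,4)(W); every one is W ⇒ L
Every other cell has at least one move into one of the L cells above, so it is W.
(2,3): the move to (0,3) reaches an L cell, so W
(6,7): the move to (4,7) reaches an L cell, so W
(4,1): one of the L cells justified above, so L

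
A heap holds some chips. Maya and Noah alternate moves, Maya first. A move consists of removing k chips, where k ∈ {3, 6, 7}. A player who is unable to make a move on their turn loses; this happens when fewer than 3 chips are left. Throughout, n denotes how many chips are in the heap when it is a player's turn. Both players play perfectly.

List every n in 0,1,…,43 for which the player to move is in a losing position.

Classify positions by backward induction: terminal positions (no move available) are L. From any other position, the mover wins iff some move reaches an L.
n=0: no move → L
n=1: no move → L
n=2: no move → L
n=3: reaches L-position 0 → W
n=4: reaches L-position 1 → W
n=5: reaches L-position 2 → W
n=6: reaches L-position 0 → W
n=7: reaches L-position 1 → W
n=8: reaches L-position 2 → W
n=9: reaches L-position 2 → W
n=10: only reaches 7(W), 4(W), 3(W), all W → L
n=11: only reaches 8(W), 5(W), 4(W), all W → L
n=12: only reaches 9(W), 6(W), 5(W), all W → L
n=13: reaches L-position 10 → W
n=14: reaches L-position 11 → W
n=15: reaches L-position 12 → W
n=16: reaches L-position 10 → W
n=17: reaches L-position 11 → W
n=18: reaches L-position 12 → W
n=19: reaches L-position 12 → W
n=20: only reaches 17(W), 14(W), 13(W), all W → L
n=21: only reaches 18(W), 15(W), 14(W), all W → L
n=22: only reaches 19(W), 16(W), 15(W), all W → L
n=23: reaches L-position 20 → W
n=24: reaches L-position 21 → W
n=25: reaches L-position 22 → W
n=26: reaches L-position 20 → W
n=27: reaches L-position 21 → W
n=28: reaches L-position 22 → W
n=29: reaches L-position 22 → W
n=30: only reaches 27(W), 24(W), 23(W), all W → L
n=31: only reaches 28(W), 25(W), 24(W), all W → L
n=32: only reaches 29(W), 26(W), 25(W), all W → L
n=33: reaches L-position 30 → W
n=34: reaches L-position 31 → W
n=35: reaches L-position 32 → W
n=36: reaches L-position 30 → W
n=37: reaches L-position 31 → W
n=38: reaches L-position 32 → W
n=39: reaches L-position 32 → W
n=40: only reaches 37(W), 34(W), 33(W), all W → L
n=41: only reaches 38(W), 35(W), 34(W), all W → L
n=42: only reaches 39(W), 36(W), 35(W), all W → L
n=43: reaches L-position 40 → W
Reading off the rows marked L gives the requested list; there are 15 such values of n.

0, 1, 2, 10, 11, 12, 20, 21, 22, 30, 31, 32, 40, 41, 42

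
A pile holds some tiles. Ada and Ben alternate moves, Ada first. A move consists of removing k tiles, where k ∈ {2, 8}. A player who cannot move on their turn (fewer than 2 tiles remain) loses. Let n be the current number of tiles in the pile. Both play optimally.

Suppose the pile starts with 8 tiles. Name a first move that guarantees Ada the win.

Label each position W (a win for the player to move) or L (a loss). A position with no legal move is L; any other position is W exactly when some move reaches an L, and L when every move reaches a W.
n=0: no move → L
n=1: no move → L
n=2: can move to 0, which is L ⇒ W
n=3: can move to 1, which is L ⇒ W
n=4: the only move is to 2(W), a W ⇒ L
n=5: the only move is to 3(W), a W ⇒ L
n=6: can move to 4, which is L ⇒ W
n=7: can move to 5, which is L ⇒ W
n=8: can move to 0, which is L ⇒ W
From 8, the L positions reachable in one move are: 0.

Remove 8, leaving 0.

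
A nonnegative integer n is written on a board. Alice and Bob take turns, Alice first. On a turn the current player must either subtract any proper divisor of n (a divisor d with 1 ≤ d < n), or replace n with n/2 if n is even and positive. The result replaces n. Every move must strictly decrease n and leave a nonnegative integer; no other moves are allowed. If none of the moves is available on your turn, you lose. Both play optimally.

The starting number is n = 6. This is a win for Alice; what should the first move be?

Build the W/L table. Terminal = L. A non-terminal position is W if it has a move to some L; otherwise it is L.
n=0: no move → L
n=1: no move → L
n=2: →1(L), so W
n=3: →2(W) only, which is W, so L
n=4: →3(L), so W
n=5: →4(W) only, which is W, so L
n=6: →3(L), so W
From 6, the L positions reachable in one move are: 3, 5. Any move reaching one of these is winning.

Move to 3.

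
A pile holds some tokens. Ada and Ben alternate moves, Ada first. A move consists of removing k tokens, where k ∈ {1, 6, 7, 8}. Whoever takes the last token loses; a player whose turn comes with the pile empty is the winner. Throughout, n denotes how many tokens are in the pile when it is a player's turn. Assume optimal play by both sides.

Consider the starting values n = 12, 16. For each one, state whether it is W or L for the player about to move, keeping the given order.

12: W, 16: L

Work bottom-up. With no move the player to move wins. Otherwise the position is W if at least one move leads to an L position for the opponent, and L if every move leads to a W.
n=0: no move; the opponent has just taken the last token and therefore loses → W
n=1: only reaches 0(W), which is W → L
n=2: reaches L-position 1 → W
n=3: only reaches 2(W), which is W → L
n=4: reaches L-position 3 → W
n=5: only reaches 4(W), which is W → L
n=6: reaches L-position 5 → W
n=7: reaches L-position 1 → W
n=8: reaches L-position 1 → W
n=9: reaches L-position 3 → W
n=10: reaches L-position 3 → W
n=11: reaches L-position 5 → W
n=12: reaches L-position 5 → W
n=13: reaches L-position 5 → W
n=14: only reaches 13(W), 8(W), 7(W), 6(W), all W → L
n=15: reaches L-position 14 → W
n=16: only reaches 15(W), 10(W), 9(W), 8(W), all W → L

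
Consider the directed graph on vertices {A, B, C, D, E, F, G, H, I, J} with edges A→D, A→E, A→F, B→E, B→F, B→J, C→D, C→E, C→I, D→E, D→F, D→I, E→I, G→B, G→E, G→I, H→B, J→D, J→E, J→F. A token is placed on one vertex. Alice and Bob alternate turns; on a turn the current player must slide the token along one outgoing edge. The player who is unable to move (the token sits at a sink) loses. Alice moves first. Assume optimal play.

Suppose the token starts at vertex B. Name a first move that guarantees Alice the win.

Move to F.

Label each position W (a win for the player to move) or L (a loss). A position with no legal move is L; any other position is W exactly when some move reaches an L, and L when every move reaches a W.
Every edge goes from a vertex to one that appears earlier in the order I, F, E, D, J, A, B, C, G, H, so processing vertices in that order labels each vertex after all of its successors.
I: no outgoing edge → L
F: no outgoing edge → L
E: reaches L-position I → W
D: reaches L-position F → W
J: reaches L-position F → W
A: reaches L-position F → W
B: reaches L-position F → W
C: reaches L-position I → W
G: reaches L-position I → W
H: only reaches B(W), which is W → L
From B, the L positions reachable in one move are: F.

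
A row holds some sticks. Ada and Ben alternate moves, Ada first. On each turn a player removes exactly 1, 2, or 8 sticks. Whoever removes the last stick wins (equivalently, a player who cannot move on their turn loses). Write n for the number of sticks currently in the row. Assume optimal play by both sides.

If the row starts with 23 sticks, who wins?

Build the W/L table. Terminal = L. A non-terminal position is W if it has a move to some L; otherwise it is L.
n=0: no move → L
n=1: can move to 0, which is L ⇒ W
n=2: can move to 0, which is L ⇒ W
n=3: moves to 2(W), 1(W); every one is W ⇒ L
n=4: can move to 3, which is L ⇒ W
n=5: can move to 3, which is L ⇒ W
n=6: moves to 5(W), 4(W); every one is W ⇒ L
n=7: can move to 6, which is L ⇒ W
n=8: can move to 6, which is L ⇒ W
n=9: moves to 8(W), 7(W), 1(W); every one is W ⇒ L
n=10: can move to 9, which is L ⇒ W
n=11: can move to 9, which is L ⇒ W
n=12: moves to 11(W), 10(W), 4(W); every one is W ⇒ L
n=13: can move to 12, which is L ⇒ W
n=14: can move to 12, which is L ⇒ W
n=15: moves to 14(W), 13(W), 7(W); every one is W ⇒ L
n=16: can move to 15, which is L ⇒ W
n=17: can move to 15, which is L ⇒ W
n=18: moves to 17(W), 16(W), 10(W); every one is W ⇒ L
n=19: can move to 18, which is L ⇒ W
n=20: can move to 18, which is L ⇒ W
n=21: moves to 20(W), 19(W), 13(W); every one is W ⇒ L
n=22: can move to 21, which is L ⇒ W
n=23: can move to 21, which is L ⇒ W
From 23 Ada can remove 2, leaving 21, reaching an L position.

Ada wins.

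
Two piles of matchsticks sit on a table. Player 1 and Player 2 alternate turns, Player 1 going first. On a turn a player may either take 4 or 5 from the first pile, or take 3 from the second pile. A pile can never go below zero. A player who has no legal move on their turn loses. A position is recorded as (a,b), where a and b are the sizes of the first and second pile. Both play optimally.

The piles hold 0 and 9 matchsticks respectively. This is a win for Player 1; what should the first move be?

Work bottom-up. With no move the player to move loses. Otherwise the position is W if at least one move leads to an L position for the opponent, and L if every move leads to a W.
No move ever increases a pile, so every position that can arise here has a ≤ 0 and b ≤ 9; it is enough to label the cells with 0 ≤ a ≤ 0 and 0 ≤ b ≤ 9.
Every move lowers a or b (never raises either), so fill the grid row by row in increasing a, and left to right within a row: each cell's successors are then already labelled.
      b=0  b=1  b=2  b=3  b=4  b=5  b=6  b=7  b=8  b=9
a=0:    L    L    L    W    W    W    L    L    L    W
Cells with no legal move (terminal, hence L): (0,0), (0,1), (0,2).
The remaining L cells, each justified by listing all of its moves:
(0,6): the only move is to (0,3)(W), a W ⇒ L
(0,7): the only move is to (0,4)(W), a W ⇒ L
(0,8): the only move is to (0,5)(W), a W ⇒ L
Every other cell has at least one move into one of the L cells above, so it is W.
From (0,9), the L positions reachable in one move are: (0,6).

Move to (0,6).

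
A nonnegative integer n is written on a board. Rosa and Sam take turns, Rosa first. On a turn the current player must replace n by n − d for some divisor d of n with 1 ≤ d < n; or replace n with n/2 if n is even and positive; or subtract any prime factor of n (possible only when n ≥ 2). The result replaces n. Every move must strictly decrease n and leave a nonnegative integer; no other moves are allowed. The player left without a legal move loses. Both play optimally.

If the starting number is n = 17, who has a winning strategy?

Build the W/L table. Terminal = L. A non-terminal position is W if it has a move to some L; otherwise it is L.
n=0: no move → L
n=1: no move → L
n=2: can move to 0, which is L ⇒ W
n=3: can move to 0, which is L ⇒ W
n=4: moves to 2(W), 3(W); every one is W ⇒ L
n=5: can move to 0, which is L ⇒ W
n=6: can move to 4, which is L ⇒ W
n=7: can move to 0, which is L ⇒ W
n=8: can move to 4, which is L ⇒ W
n=9: moves to 6(W), 8(W); every one is W ⇒ L
n=10: can move to 9, which is L ⇒ W
n=11: can move to 0, which is L ⇒ W
n=12: can move to 9, which is L ⇒ W
n=13: can move to 0, which is L ⇒ W
n=14: moves to 7(W), 12(W), 13(W); every one is W ⇒ L
n=15: can move to 14, which is L ⇒ W
n=16: can move to 14, which is L ⇒ W
n=17: can move to 0, which is L ⇒ W
The starting position 17 is W: Rosa should move to 0, handing over an L position.

Rosa wins.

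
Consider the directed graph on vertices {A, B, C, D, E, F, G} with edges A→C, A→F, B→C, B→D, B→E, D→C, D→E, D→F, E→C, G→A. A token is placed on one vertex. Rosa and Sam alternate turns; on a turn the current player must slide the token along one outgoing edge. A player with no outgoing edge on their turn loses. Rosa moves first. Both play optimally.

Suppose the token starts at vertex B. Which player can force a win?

Compute win/loss labels from the base case upward. A position with no move is L. Any other position is W if it can reach an L in one move, else L.
Every edge goes from a vertex to one that appears earlier in the order C, F, E, A, D, B, G, so processing vertices in that order labels each vertex after all of its successors.
C: no outgoing edge → L
F: no outgoing edge → L
E: →C(L), so W
A: →F(L), so W
D: →F(L), so W
B: →C(L), so W
G: →A(W) only, which is W, so L
The starting position B is W: Rosa should move to C, handing over an L position.

Rosa wins.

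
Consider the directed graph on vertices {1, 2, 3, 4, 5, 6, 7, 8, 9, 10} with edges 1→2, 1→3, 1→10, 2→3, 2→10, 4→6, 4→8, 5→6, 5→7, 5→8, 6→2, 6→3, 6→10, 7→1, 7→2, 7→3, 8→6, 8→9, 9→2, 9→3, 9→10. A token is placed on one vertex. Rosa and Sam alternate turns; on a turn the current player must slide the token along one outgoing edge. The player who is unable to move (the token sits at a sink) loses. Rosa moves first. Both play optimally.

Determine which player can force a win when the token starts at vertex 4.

Rosa wins.

Compute win/loss labels from the base case upward. A position with no move is L. Any other position is W if it can reach an L in one move, else L.
Every edge goes from a vertex to one that appears earlier in the order 3, 10, 2, 9, 1, 6, 8, 4, 7, 5, so processing vertices in that order labels each vertex after all of its successors.
3: no outgoing edge → L
10: no outgoing edge → L
2: →10(L), so W
9: →10(L), so W
1: →10(L), so W
6: →10(L), so W
8: →6(W), 9(W) — all W, so L
4: →8(L), so W
7: →3(L), so W
5: →8(L), so W
From 4 Rosa can move to 8, reaching an L position.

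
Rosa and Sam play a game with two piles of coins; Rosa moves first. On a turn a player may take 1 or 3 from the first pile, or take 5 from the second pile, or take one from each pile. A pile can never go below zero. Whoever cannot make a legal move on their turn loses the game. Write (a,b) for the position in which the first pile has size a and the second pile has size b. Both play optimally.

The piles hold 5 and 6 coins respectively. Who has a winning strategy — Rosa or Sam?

Compute win/loss labels from the base case upward. A position with no move is L. Any other position is W if it can reach an L in one move, else L.
No move ever increases a pile, so every position that can arise here has a ≤ 5 and b ≤ 6; it is enough to label the cells with 0 ≤ a ≤ 5 and 0 ≤ b ≤ 6.
Every move lowers a or b (never raises either), so fill the grid row by row in increasing a, and left to right within a row: each cell's successors are then already labelled.
      b=0  b=1  b=2  b=3  b=4  b=5  b=6
a=0:    L    L    L    L    L    W    W
a=1:    W    W    W    W    W    W    L
a=2:    L    L    L    L    L    W    W
a=3:    W    W    W    W    W    W    L
a=4:    L    L    L    L    L    W    W
a=5:    W    W    W    W    W    W    L
Cells with no legal move (terminal, hence L): (0,0), (0,1), (0,2), (0,3), (0,4).
The remaining L cells, each justified by listing all of its moves:
(1,6): only reaches (0,6)(W), (1,1)(W), (0,5)(W), all W → L
(2,0): only reaches (1,0)(W), which is W → L
(2,1): only reaches (1,1)(W), (1,0)(W), all W → L
(2,2): only reaches (1,2)(W), (1,1)(W), all W → L
(2,3): only reaches (1,3)(W), (1,2)(W), all W → L
(2,4): only reaches (1,4)(W), (1,3)(W), all W → L
(3,6): only reaches (2,6)(W), (0,6)(W), (3,1)(W), (2,5)(W), all W → L
(4,0): only reaches (3,0)(W), (1,0)(W), all W → L
(4,1): only reaches (3,1)(W), (1,1)(W), (3,0)(W), all W → L
(4,2): only reaches (3,2)(W), (1,2)(W), (3,1)(W), all W → L
(4,3): only reaches (3,3)(W), (1,3)(W), (3,2)(W), all W → L
(4,4): only reaches (3,4)(W), (1,4)(W), (3,3)(W), all W → L
(5,6): only reaches (4,6)(W), (2,6)(W), (5,1)(W), (4,5)(W), all W → L
Every other cell has at least one move into one of the L cells above, so it is W.
Every move from (5,6) reaches a W position, so the mover loses.

Sam wins.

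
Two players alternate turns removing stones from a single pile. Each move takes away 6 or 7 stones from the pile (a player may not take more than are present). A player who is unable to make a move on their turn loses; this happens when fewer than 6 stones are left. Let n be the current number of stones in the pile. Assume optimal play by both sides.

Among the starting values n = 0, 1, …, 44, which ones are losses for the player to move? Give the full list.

0, 1, 2, 3, 4, 5, 13, 14, 15, 16, 17, 18, 26, 27, 28, 29, 30, 31, 39, 40, 41, 42, 43, 44

Classify positions by backward induction: terminal positions (no move available) are L. From any other position, the mover wins iff some move reaches an L.
n=0: no move → L
n=1: no move → L
n=2: no move → L
n=3: no move → L
n=4: no move → L
n=5: no move → L
n=6: W (go to 0, an L position)
n=7: W (go to 1, an L position)
n=8: W (go to 2, an L position)
n=9: W (go to 3, an L position)
n=10: W (go to 4, an L position)
n=11: W (go to 5, an L position)
n=12: W (go to 5, an L position)
n=13: L (options 7(W), 6(W) are all W)
n=14: L (options 8(W), 7(W) are all W)
n=15: L (options 9(W), 8(W) are all W)
n=16: L (options 10(W), 9(W) are all W)
n=17: L (options 11(W), 10(W) are all W)
n=18: L (options 12(W), 11(W) are all W)
n=19: W (go to 13, an L position)
n=20: W (go to 14, an L position)
n=21: W (go to 15, an L position)
n=22: W (go to 16, an L position)
n=23: W (go to 17, an L position)
n=24: W (go to 18, an L position)
n=25: W (go to 18, an L position)
n=26: L (options 20(W), 19(W) are all W)
n=27: L (options 21(W), 20(W) are all W)
n=28: L (options 22(W), 21(W) are all W)
n=29: L (options 23(W), 22(W) are all W)
n=30: L (options 24(W), 23(W) are all W)
n=31: L (options 25(W), 24(W) are all W)
n=32: W (go to 26, an L position)
n=33: W (go to 27, an L position)
n=34: W (go to 28, an L position)
n=35: W (go to 29, an L position)
n=36: W (go to 30, an L position)
n=37: W (go to 31, an L position)
n=38: W (go to 31, an L position)
n=39: L (options 33(W), 32(W) are all W)
n=40: L (options 34(W), 33(W) are all W)
n=41: L (options 35(W), 34(W) are all W)
n=42: L (options 36(W), 35(W) are all W)
n=43: L (options 37(W), 36(W) are all W)
n=44: L (options 38(W), 37(W) are all W)
The losing starting values of n are exactly the entries labelled L in this table (24 of them).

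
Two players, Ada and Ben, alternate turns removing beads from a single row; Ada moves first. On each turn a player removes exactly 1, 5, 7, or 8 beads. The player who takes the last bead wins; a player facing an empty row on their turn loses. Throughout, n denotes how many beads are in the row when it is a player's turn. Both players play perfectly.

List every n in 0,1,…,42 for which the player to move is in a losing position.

0, 2, 4, 6, 15, 17, 19, 21, 30, 32, 34, 36

Classify positions by backward induction: terminal positions (no move available) are L. From any other position, the mover wins iff some move reaches an L.
n=0: no move → L
n=1: can move to 0, which is L ⇒ W
n=2: the only move is to 1(W), a W ⇒ L
n=3: can move to 2, which is L ⇒ W
n=4: the only move is to 3(W), a W ⇒ L
n=5: can move to 4, which is L ⇒ W
n=6: moves to 5(W), 1(W); every one is W ⇒ L
n=7: can move to 6, which is L ⇒ W
n=8: can move to 0, which is L ⇒ W
n=9: can move to 4, which is L ⇒ W
n=10: can move to 2, which is L ⇒ W
n=11: can move to 6, which is L ⇒ W
n=12: can move to 4, which is L ⇒ W
n=13: can move to 6, which is L ⇒ W
n=14: can move to 6, which is L ⇒ W
n=15: moves to 14(W), 10(W), 8(W), 7(W); every one is W ⇒ L
n=16: can move to 15, which is L ⇒ W
n=17: moves to 16(W), 12(W), 10(W), 9(W); every one is W ⇒ L
n=18: can move to 17, which is L ⇒ W
n=19: moves to 18(W), 14(W), 12(W), 11(W); every one is W ⇒ L
n=20: can move to 19, which is L ⇒ W
n=21: moves to 20(W), 16(W), 14(W), 13(W); every one is W ⇒ L
n=22: can move to 21, which is L ⇒ W
n=23: can move to 15, which is L ⇒ W
n=24: can move to 19, which is L ⇒ W
n=25: can move to 17, which is L ⇒ W
n=26: can move to 21, which is L ⇒ W
n=27: can move to 19, which is L ⇒ W
n=28: can move to 21, which is L ⇒ W
n=29: can move to 21, which is L ⇒ W
n=30: moves to 29(W), 25(W), 23(W), 22(W); every one is W ⇒ L
n=31: can move to 30, which is L ⇒ W
n=32: moves to 31(W), 27(W), 25(W), 24(W); every one is W ⇒ L
n=33: can move to 32, which is L ⇒ W
n=34: moves to 33(W), 29(W), 27(W), 26(W); every one is W ⇒ L
n=35: can move to 34, which is L ⇒ W
n=36: moves to 35(W), 31(W), 29(W), 28(W); every one is W ⇒ L
n=37: can move to 36, which is L ⇒ W
n=38: can move to 30, which is L ⇒ W
n=39: can move to 34, which is L ⇒ W
n=40: can move to 32, which is L ⇒ W
n=41: can move to 36, which is L ⇒ W
n=42: can move to 34, which is L ⇒ W
Reading off the rows marked L gives the requested list; there are 12 such values of n.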